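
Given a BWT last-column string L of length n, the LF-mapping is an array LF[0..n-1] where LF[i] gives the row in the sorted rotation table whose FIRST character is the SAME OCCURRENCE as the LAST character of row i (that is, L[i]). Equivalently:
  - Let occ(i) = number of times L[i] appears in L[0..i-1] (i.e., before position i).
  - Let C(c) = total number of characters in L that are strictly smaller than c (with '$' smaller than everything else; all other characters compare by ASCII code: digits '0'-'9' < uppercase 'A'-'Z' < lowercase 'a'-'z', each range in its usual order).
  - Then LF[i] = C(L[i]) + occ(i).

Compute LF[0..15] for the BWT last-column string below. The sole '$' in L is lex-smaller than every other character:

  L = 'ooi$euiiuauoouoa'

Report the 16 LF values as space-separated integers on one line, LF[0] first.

Char counts: '$':1, 'a':2, 'e':1, 'i':3, 'o':5, 'u':4
C (first-col start): C('$')=0, C('a')=1, C('e')=3, C('i')=4, C('o')=7, C('u')=12
L[0]='o': occ=0, LF[0]=C('o')+0=7+0=7
L[1]='o': occ=1, LF[1]=C('o')+1=7+1=8
L[2]='i': occ=0, LF[2]=C('i')+0=4+0=4
L[3]='$': occ=0, LF[3]=C('$')+0=0+0=0
L[4]='e': occ=0, LF[4]=C('e')+0=3+0=3
L[5]='u': occ=0, LF[5]=C('u')+0=12+0=12
L[6]='i': occ=1, LF[6]=C('i')+1=4+1=5
L[7]='i': occ=2, LF[7]=C('i')+2=4+2=6
L[8]='u': occ=1, LF[8]=C('u')+1=12+1=13
L[9]='a': occ=0, LF[9]=C('a')+0=1+0=1
L[10]='u': occ=2, LF[10]=C('u')+2=12+2=14
L[11]='o': occ=2, LF[11]=C('o')+2=7+2=9
L[12]='o': occ=3, LF[12]=C('o')+3=7+3=10
L[13]='u': occ=3, LF[13]=C('u')+3=12+3=15
L[14]='o': occ=4, LF[14]=C('o')+4=7+4=11
L[15]='a': occ=1, LF[15]=C('a')+1=1+1=2

Answer: 7 8 4 0 3 12 5 6 13 1 14 9 10 15 11 2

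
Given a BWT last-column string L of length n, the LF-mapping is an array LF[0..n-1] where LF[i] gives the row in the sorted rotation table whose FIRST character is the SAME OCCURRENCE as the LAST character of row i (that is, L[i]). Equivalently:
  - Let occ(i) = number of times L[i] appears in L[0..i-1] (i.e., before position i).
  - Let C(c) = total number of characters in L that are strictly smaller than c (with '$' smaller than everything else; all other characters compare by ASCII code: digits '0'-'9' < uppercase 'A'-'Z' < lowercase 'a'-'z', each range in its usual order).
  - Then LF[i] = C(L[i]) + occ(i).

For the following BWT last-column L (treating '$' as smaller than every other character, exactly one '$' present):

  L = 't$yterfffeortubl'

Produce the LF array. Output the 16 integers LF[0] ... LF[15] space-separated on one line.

Answer: 11 0 15 12 2 9 4 5 6 3 8 10 13 14 1 7

Derivation:
Char counts: '$':1, 'b':1, 'e':2, 'f':3, 'l':1, 'o':1, 'r':2, 't':3, 'u':1, 'y':1
C (first-col start): C('$')=0, C('b')=1, C('e')=2, C('f')=4, C('l')=7, C('o')=8, C('r')=9, C('t')=11, C('u')=14, C('y')=15
L[0]='t': occ=0, LF[0]=C('t')+0=11+0=11
L[1]='$': occ=0, LF[1]=C('$')+0=0+0=0
L[2]='y': occ=0, LF[2]=C('y')+0=15+0=15
L[3]='t': occ=1, LF[3]=C('t')+1=11+1=12
L[4]='e': occ=0, LF[4]=C('e')+0=2+0=2
L[5]='r': occ=0, LF[5]=C('r')+0=9+0=9
L[6]='f': occ=0, LF[6]=C('f')+0=4+0=4
L[7]='f': occ=1, LF[7]=C('f')+1=4+1=5
L[8]='f': occ=2, LF[8]=C('f')+2=4+2=6
L[9]='e': occ=1, LF[9]=C('e')+1=2+1=3
L[10]='o': occ=0, LF[10]=C('o')+0=8+0=8
L[11]='r': occ=1, LF[11]=C('r')+1=9+1=10
L[12]='t': occ=2, LF[12]=C('t')+2=11+2=13
L[13]='u': occ=0, LF[13]=C('u')+0=14+0=14
L[14]='b': occ=0, LF[14]=C('b')+0=1+0=1
L[15]='l': occ=0, LF[15]=C('l')+0=7+0=7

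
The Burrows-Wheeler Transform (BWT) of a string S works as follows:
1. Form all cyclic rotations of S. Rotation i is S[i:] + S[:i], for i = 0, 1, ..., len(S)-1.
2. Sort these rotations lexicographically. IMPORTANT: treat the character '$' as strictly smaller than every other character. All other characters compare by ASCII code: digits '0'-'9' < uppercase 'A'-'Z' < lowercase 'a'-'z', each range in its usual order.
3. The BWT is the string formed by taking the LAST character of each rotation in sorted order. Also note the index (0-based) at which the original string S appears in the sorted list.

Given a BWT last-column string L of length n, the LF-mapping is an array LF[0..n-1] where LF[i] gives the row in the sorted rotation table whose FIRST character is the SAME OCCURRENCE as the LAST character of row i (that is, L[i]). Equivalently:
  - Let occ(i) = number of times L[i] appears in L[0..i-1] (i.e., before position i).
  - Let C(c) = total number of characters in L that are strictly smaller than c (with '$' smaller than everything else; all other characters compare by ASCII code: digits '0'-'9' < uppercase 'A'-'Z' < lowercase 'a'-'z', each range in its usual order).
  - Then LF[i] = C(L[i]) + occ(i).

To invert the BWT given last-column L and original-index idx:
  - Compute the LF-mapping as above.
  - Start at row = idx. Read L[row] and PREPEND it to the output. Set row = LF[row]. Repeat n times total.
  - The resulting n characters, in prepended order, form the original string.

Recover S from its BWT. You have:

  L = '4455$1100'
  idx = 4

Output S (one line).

Answer: 14050514$

Derivation:
LF mapping: 5 6 7 8 0 3 4 1 2
Walk LF starting at row 4, prepending L[row]:
  step 1: row=4, L[4]='$', prepend. Next row=LF[4]=0
  step 2: row=0, L[0]='4', prepend. Next row=LF[0]=5
  step 3: row=5, L[5]='1', prepend. Next row=LF[5]=3
  step 4: row=3, L[3]='5', prepend. Next row=LF[3]=8
  step 5: row=8, L[8]='0', prepend. Next row=LF[8]=2
  step 6: row=2, L[2]='5', prepend. Next row=LF[2]=7
  step 7: row=7, L[7]='0', prepend. Next row=LF[7]=1
  step 8: row=1, L[1]='4', prepend. Next row=LF[1]=6
  step 9: row=6, L[6]='1', prepend. Next row=LF[6]=4
Reversed output: 14050514$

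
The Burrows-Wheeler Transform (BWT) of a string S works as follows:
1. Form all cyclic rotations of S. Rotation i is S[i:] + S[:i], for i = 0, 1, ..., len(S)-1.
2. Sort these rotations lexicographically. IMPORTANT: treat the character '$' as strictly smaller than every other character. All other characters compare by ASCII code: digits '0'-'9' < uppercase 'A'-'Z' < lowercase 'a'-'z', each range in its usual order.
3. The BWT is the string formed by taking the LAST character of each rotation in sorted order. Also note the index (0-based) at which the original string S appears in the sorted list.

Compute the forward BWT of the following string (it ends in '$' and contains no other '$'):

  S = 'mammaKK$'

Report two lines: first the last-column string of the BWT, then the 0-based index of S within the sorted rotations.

Answer: KKammm$a
6

Derivation:
All 8 rotations (rotation i = S[i:]+S[:i]):
  rot[0] = mammaKK$
  rot[1] = ammaKK$m
  rot[2] = mmaKK$ma
  rot[3] = maKK$mam
  rot[4] = aKK$mamm
  rot[5] = KK$mamma
  rot[6] = K$mammaK
  rot[7] = $mammaKK
Sorted (with $ < everything):
  sorted[0] = $mammaKK  (last char: 'K')
  sorted[1] = K$mammaK  (last char: 'K')
  sorted[2] = KK$mamma  (last char: 'a')
  sorted[3] = aKK$mamm  (last char: 'm')
  sorted[4] = ammaKK$m  (last char: 'm')
  sorted[5] = maKK$mam  (last char: 'm')
  sorted[6] = mammaKK$  (last char: '$')
  sorted[7] = mmaKK$ma  (last char: 'a')
Last column: KKammm$a
Original string S is at sorted index 6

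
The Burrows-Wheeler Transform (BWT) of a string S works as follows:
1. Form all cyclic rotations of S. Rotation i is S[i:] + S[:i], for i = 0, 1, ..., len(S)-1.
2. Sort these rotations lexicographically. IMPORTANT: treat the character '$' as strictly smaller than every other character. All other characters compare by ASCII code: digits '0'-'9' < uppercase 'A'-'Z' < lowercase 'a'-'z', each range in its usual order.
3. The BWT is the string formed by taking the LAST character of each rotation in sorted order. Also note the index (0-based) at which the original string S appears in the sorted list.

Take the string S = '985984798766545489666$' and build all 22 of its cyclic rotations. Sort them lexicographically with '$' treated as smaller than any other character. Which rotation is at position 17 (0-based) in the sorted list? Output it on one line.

All 22 rotations (rotation i = S[i:]+S[:i]):
  rot[0] = 985984798766545489666$
  rot[1] = 85984798766545489666$9
  rot[2] = 5984798766545489666$98
  rot[3] = 984798766545489666$985
  rot[4] = 84798766545489666$9859
  rot[5] = 4798766545489666$98598
  rot[6] = 798766545489666$985984
  rot[7] = 98766545489666$9859847
  rot[8] = 8766545489666$98598479
  rot[9] = 766545489666$985984798
  rot[10] = 66545489666$9859847987
  rot[11] = 6545489666$98598479876
  rot[12] = 545489666$985984798766
  rot[13] = 45489666$9859847987665
  rot[14] = 5489666$98598479876654
  rot[15] = 489666$985984798766545
  rot[16] = 89666$9859847987665454
  rot[17] = 9666$98598479876654548
  rot[18] = 666$985984798766545489
  rot[19] = 66$9859847987665454896
  rot[20] = 6$98598479876654548966
  rot[21] = $985984798766545489666
Sorted (with $ < everything):
  sorted[0] = $985984798766545489666
  sorted[1] = 45489666$9859847987665
  sorted[2] = 4798766545489666$98598
  sorted[3] = 489666$985984798766545
  sorted[4] = 545489666$985984798766
  sorted[5] = 5489666$98598479876654
  sorted[6] = 5984798766545489666$98
  sorted[7] = 6$98598479876654548966
  sorted[8] = 6545489666$98598479876
  sorted[9] = 66$9859847987665454896
  sorted[10] = 66545489666$9859847987
  sorted[11] = 666$985984798766545489
  sorted[12] = 766545489666$985984798
  sorted[13] = 798766545489666$985984
  sorted[14] = 84798766545489666$9859
  sorted[15] = 85984798766545489666$9
  sorted[16] = 8766545489666$98598479
  sorted[17] = 89666$9859847987665454
  sorted[18] = 9666$98598479876654548
  sorted[19] = 984798766545489666$985
  sorted[20] = 985984798766545489666$
  sorted[21] = 98766545489666$9859847
sorted[17] = 89666$9859847987665454

Answer: 89666$9859847987665454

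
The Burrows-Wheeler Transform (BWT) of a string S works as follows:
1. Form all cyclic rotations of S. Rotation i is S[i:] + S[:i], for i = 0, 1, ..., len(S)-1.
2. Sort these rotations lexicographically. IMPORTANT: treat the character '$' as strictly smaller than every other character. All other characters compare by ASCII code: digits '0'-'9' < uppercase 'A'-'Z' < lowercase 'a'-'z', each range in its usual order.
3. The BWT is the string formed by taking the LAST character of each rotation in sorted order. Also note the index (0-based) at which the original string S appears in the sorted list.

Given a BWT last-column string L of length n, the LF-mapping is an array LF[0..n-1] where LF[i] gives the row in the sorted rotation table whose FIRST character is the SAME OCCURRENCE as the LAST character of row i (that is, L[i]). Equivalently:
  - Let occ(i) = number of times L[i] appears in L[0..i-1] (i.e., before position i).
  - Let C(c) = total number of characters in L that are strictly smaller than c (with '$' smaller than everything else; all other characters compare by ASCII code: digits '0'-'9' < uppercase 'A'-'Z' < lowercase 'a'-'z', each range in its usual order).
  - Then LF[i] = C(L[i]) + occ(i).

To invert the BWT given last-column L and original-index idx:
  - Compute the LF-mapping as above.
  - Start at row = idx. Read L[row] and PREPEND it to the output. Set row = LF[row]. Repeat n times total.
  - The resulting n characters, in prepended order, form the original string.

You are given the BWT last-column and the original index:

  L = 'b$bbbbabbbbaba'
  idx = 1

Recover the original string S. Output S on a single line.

LF mapping: 4 0 5 6 7 8 1 9 10 11 12 2 13 3
Walk LF starting at row 1, prepending L[row]:
  step 1: row=1, L[1]='$', prepend. Next row=LF[1]=0
  step 2: row=0, L[0]='b', prepend. Next row=LF[0]=4
  step 3: row=4, L[4]='b', prepend. Next row=LF[4]=7
  step 4: row=7, L[7]='b', prepend. Next row=LF[7]=9
  step 5: row=9, L[9]='b', prepend. Next row=LF[9]=11
  step 6: row=11, L[11]='a', prepend. Next row=LF[11]=2
  step 7: row=2, L[2]='b', prepend. Next row=LF[2]=5
  step 8: row=5, L[5]='b', prepend. Next row=LF[5]=8
  step 9: row=8, L[8]='b', prepend. Next row=LF[8]=10
  step 10: row=10, L[10]='b', prepend. Next row=LF[10]=12
  step 11: row=12, L[12]='b', prepend. Next row=LF[12]=13
  step 12: row=13, L[13]='a', prepend. Next row=LF[13]=3
  step 13: row=3, L[3]='b', prepend. Next row=LF[3]=6
  step 14: row=6, L[6]='a', prepend. Next row=LF[6]=1
Reversed output: ababbbbbabbbb$

Answer: ababbbbbabbbb$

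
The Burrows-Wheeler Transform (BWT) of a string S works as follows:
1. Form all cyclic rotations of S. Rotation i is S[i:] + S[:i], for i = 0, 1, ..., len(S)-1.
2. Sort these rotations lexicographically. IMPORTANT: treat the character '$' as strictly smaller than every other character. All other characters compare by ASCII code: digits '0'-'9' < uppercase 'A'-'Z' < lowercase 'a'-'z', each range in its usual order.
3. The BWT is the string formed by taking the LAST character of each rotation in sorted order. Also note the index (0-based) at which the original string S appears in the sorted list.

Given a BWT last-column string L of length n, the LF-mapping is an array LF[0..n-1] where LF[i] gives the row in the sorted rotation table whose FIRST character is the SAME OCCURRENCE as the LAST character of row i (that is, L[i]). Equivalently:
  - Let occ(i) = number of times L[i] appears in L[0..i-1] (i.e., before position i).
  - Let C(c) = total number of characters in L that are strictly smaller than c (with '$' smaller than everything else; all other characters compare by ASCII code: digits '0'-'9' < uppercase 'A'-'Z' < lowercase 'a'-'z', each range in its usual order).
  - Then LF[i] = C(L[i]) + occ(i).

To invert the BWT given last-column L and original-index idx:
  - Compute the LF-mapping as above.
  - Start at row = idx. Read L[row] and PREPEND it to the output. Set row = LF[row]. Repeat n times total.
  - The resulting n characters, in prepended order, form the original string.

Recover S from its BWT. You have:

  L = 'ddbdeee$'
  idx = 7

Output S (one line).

LF mapping: 2 3 1 4 5 6 7 0
Walk LF starting at row 7, prepending L[row]:
  step 1: row=7, L[7]='$', prepend. Next row=LF[7]=0
  step 2: row=0, L[0]='d', prepend. Next row=LF[0]=2
  step 3: row=2, L[2]='b', prepend. Next row=LF[2]=1
  step 4: row=1, L[1]='d', prepend. Next row=LF[1]=3
  step 5: row=3, L[3]='d', prepend. Next row=LF[3]=4
  step 6: row=4, L[4]='e', prepend. Next row=LF[4]=5
  step 7: row=5, L[5]='e', prepend. Next row=LF[5]=6
  step 8: row=6, L[6]='e', prepend. Next row=LF[6]=7
Reversed output: eeeddbd$

Answer: eeeddbd$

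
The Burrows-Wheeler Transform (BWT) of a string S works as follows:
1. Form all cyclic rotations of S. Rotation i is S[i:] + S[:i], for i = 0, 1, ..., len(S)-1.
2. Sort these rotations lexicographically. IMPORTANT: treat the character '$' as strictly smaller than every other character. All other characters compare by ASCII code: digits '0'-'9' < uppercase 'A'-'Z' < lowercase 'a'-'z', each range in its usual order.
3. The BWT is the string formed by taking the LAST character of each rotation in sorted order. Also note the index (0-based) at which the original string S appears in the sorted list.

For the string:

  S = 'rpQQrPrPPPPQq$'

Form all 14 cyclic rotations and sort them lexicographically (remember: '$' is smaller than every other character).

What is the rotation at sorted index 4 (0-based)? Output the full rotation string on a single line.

Answer: PQq$rpQQrPrPPP

Derivation:
All 14 rotations (rotation i = S[i:]+S[:i]):
  rot[0] = rpQQrPrPPPPQq$
  rot[1] = pQQrPrPPPPQq$r
  rot[2] = QQrPrPPPPQq$rp
  rot[3] = QrPrPPPPQq$rpQ
  rot[4] = rPrPPPPQq$rpQQ
  rot[5] = PrPPPPQq$rpQQr
  rot[6] = rPPPPQq$rpQQrP
  rot[7] = PPPPQq$rpQQrPr
  rot[8] = PPPQq$rpQQrPrP
  rot[9] = PPQq$rpQQrPrPP
  rot[10] = PQq$rpQQrPrPPP
  rot[11] = Qq$rpQQrPrPPPP
  rot[12] = q$rpQQrPrPPPPQ
  rot[13] = $rpQQrPrPPPPQq
Sorted (with $ < everything):
  sorted[0] = $rpQQrPrPPPPQq
  sorted[1] = PPPPQq$rpQQrPr
  sorted[2] = PPPQq$rpQQrPrP
  sorted[3] = PPQq$rpQQrPrPP
  sorted[4] = PQq$rpQQrPrPPP
  sorted[5] = PrPPPPQq$rpQQr
  sorted[6] = QQrPrPPPPQq$rp
  sorted[7] = Qq$rpQQrPrPPPP
  sorted[8] = QrPrPPPPQq$rpQ
  sorted[9] = pQQrPrPPPPQq$r
  sorted[10] = q$rpQQrPrPPPPQ
  sorted[11] = rPPPPQq$rpQQrP
  sorted[12] = rPrPPPPQq$rpQQ
  sorted[13] = rpQQrPrPPPPQq$
sorted[4] = PQq$rpQQrPrPPP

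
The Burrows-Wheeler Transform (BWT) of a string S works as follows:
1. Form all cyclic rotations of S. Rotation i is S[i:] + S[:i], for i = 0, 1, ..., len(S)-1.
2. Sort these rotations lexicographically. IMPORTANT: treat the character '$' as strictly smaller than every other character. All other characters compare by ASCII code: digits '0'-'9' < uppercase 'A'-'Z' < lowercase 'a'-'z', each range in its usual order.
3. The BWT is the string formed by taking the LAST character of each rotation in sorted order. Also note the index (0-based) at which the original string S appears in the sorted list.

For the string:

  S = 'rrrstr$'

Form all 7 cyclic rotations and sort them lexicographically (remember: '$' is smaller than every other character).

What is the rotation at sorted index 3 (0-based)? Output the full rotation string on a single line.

Answer: rrstr$r

Derivation:
All 7 rotations (rotation i = S[i:]+S[:i]):
  rot[0] = rrrstr$
  rot[1] = rrstr$r
  rot[2] = rstr$rr
  rot[3] = str$rrr
  rot[4] = tr$rrrs
  rot[5] = r$rrrst
  rot[6] = $rrrstr
Sorted (with $ < everything):
  sorted[0] = $rrrstr
  sorted[1] = r$rrrst
  sorted[2] = rrrstr$
  sorted[3] = rrstr$r
  sorted[4] = rstr$rr
  sorted[5] = str$rrr
  sorted[6] = tr$rrrs
sorted[3] = rrstr$r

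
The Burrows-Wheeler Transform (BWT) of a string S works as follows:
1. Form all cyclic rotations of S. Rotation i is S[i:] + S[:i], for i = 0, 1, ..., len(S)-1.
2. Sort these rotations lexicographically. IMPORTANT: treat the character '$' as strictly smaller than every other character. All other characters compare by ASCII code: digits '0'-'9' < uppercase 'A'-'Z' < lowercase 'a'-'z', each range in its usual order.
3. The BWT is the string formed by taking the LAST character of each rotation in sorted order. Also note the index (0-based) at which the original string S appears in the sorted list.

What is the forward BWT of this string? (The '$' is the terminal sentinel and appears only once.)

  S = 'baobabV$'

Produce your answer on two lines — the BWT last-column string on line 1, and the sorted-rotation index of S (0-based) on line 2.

Answer: Vbbbao$a
6

Derivation:
All 8 rotations (rotation i = S[i:]+S[:i]):
  rot[0] = baobabV$
  rot[1] = aobabV$b
  rot[2] = obabV$ba
  rot[3] = babV$bao
  rot[4] = abV$baob
  rot[5] = bV$baoba
  rot[6] = V$baobab
  rot[7] = $baobabV
Sorted (with $ < everything):
  sorted[0] = $baobabV  (last char: 'V')
  sorted[1] = V$baobab  (last char: 'b')
  sorted[2] = abV$baob  (last char: 'b')
  sorted[3] = aobabV$b  (last char: 'b')
  sorted[4] = bV$baoba  (last char: 'a')
  sorted[5] = babV$bao  (last char: 'o')
  sorted[6] = baobabV$  (last char: '$')
  sorted[7] = obabV$ba  (last char: 'a')
Last column: Vbbbao$a
Original string S is at sorted index 6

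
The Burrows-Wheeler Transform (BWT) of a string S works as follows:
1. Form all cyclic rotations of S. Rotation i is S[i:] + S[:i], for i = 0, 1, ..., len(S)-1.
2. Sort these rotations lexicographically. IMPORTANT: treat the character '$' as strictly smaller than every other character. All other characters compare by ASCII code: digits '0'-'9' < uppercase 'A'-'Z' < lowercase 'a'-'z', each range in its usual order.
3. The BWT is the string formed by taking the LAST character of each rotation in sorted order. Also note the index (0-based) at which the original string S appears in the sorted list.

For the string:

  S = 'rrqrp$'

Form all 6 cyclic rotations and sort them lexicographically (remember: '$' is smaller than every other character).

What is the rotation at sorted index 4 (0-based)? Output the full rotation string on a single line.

All 6 rotations (rotation i = S[i:]+S[:i]):
  rot[0] = rrqrp$
  rot[1] = rqrp$r
  rot[2] = qrp$rr
  rot[3] = rp$rrq
  rot[4] = p$rrqr
  rot[5] = $rrqrp
Sorted (with $ < everything):
  sorted[0] = $rrqrp
  sorted[1] = p$rrqr
  sorted[2] = qrp$rr
  sorted[3] = rp$rrq
  sorted[4] = rqrp$r
  sorted[5] = rrqrp$
sorted[4] = rqrp$r

Answer: rqrp$r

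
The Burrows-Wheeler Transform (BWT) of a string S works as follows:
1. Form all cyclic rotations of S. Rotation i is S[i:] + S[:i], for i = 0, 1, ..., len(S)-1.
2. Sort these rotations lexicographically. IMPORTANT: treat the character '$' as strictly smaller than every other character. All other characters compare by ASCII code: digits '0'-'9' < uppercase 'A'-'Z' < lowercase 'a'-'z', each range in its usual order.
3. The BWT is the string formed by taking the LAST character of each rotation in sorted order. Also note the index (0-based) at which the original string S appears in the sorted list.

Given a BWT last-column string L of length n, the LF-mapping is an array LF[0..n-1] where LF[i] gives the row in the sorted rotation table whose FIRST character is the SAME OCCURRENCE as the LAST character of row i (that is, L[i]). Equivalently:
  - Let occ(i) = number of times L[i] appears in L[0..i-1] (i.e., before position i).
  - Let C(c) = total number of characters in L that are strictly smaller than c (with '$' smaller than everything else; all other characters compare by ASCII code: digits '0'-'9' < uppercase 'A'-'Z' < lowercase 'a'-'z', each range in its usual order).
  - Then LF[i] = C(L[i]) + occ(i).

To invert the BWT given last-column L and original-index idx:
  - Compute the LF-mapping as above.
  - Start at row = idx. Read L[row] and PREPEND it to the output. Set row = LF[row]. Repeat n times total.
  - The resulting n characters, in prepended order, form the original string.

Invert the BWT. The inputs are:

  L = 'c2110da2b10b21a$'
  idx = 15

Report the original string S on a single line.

Answer: d12b220110a1bac$

Derivation:
LF mapping: 14 7 3 4 1 15 10 8 12 5 2 13 9 6 11 0
Walk LF starting at row 15, prepending L[row]:
  step 1: row=15, L[15]='$', prepend. Next row=LF[15]=0
  step 2: row=0, L[0]='c', prepend. Next row=LF[0]=14
  step 3: row=14, L[14]='a', prepend. Next row=LF[14]=11
  step 4: row=11, L[11]='b', prepend. Next row=LF[11]=13
  step 5: row=13, L[13]='1', prepend. Next row=LF[13]=6
  step 6: row=6, L[6]='a', prepend. Next row=LF[6]=10
  step 7: row=10, L[10]='0', prepend. Next row=LF[10]=2
  step 8: row=2, L[2]='1', prepend. Next row=LF[2]=3
  step 9: row=3, L[3]='1', prepend. Next row=LF[3]=4
  step 10: row=4, L[4]='0', prepend. Next row=LF[4]=1
  step 11: row=1, L[1]='2', prepend. Next row=LF[1]=7
  step 12: row=7, L[7]='2', prepend. Next row=LF[7]=8
  step 13: row=8, L[8]='b', prepend. Next row=LF[8]=12
  step 14: row=12, L[12]='2', prepend. Next row=LF[12]=9
  step 15: row=9, L[9]='1', prepend. Next row=LF[9]=5
  step 16: row=5, L[5]='d', prepend. Next row=LF[5]=15
Reversed output: d12b220110a1bac$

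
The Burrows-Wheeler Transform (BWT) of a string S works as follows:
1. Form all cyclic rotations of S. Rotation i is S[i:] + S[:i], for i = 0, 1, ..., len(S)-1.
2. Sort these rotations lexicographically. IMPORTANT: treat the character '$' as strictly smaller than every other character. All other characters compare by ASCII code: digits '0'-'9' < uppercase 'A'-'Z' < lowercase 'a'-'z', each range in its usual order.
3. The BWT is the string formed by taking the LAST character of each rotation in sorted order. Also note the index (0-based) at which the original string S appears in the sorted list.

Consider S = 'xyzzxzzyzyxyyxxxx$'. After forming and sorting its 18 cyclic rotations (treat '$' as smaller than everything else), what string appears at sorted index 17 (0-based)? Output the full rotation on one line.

All 18 rotations (rotation i = S[i:]+S[:i]):
  rot[0] = xyzzxzzyzyxyyxxxx$
  rot[1] = yzzxzzyzyxyyxxxx$x
  rot[2] = zzxzzyzyxyyxxxx$xy
  rot[3] = zxzzyzyxyyxxxx$xyz
  rot[4] = xzzyzyxyyxxxx$xyzz
  rot[5] = zzyzyxyyxxxx$xyzzx
  rot[6] = zyzyxyyxxxx$xyzzxz
  rot[7] = yzyxyyxxxx$xyzzxzz
  rot[8] = zyxyyxxxx$xyzzxzzy
  rot[9] = yxyyxxxx$xyzzxzzyz
  rot[10] = xyyxxxx$xyzzxzzyzy
  rot[11] = yyxxxx$xyzzxzzyzyx
  rot[12] = yxxxx$xyzzxzzyzyxy
  rot[13] = xxxx$xyzzxzzyzyxyy
  rot[14] = xxx$xyzzxzzyzyxyyx
  rot[15] = xx$xyzzxzzyzyxyyxx
  rot[16] = x$xyzzxzzyzyxyyxxx
  rot[17] = $xyzzxzzyzyxyyxxxx
Sorted (with $ < everything):
  sorted[0] = $xyzzxzzyzyxyyxxxx
  sorted[1] = x$xyzzxzzyzyxyyxxx
  sorted[2] = xx$xyzzxzzyzyxyyxx
  sorted[3] = xxx$xyzzxzzyzyxyyx
  sorted[4] = xxxx$xyzzxzzyzyxyy
  sorted[5] = xyyxxxx$xyzzxzzyzy
  sorted[6] = xyzzxzzyzyxyyxxxx$
  sorted[7] = xzzyzyxyyxxxx$xyzz
  sorted[8] = yxxxx$xyzzxzzyzyxy
  sorted[9] = yxyyxxxx$xyzzxzzyz
  sorted[10] = yyxxxx$xyzzxzzyzyx
  sorted[11] = yzyxyyxxxx$xyzzxzz
  sorted[12] = yzzxzzyzyxyyxxxx$x
  sorted[13] = zxzzyzyxyyxxxx$xyz
  sorted[14] = zyxyyxxxx$xyzzxzzy
  sorted[15] = zyzyxyyxxxx$xyzzxz
  sorted[16] = zzxzzyzyxyyxxxx$xy
  sorted[17] = zzyzyxyyxxxx$xyzzx
sorted[17] = zzyzyxyyxxxx$xyzzx

Answer: zzyzyxyyxxxx$xyzzx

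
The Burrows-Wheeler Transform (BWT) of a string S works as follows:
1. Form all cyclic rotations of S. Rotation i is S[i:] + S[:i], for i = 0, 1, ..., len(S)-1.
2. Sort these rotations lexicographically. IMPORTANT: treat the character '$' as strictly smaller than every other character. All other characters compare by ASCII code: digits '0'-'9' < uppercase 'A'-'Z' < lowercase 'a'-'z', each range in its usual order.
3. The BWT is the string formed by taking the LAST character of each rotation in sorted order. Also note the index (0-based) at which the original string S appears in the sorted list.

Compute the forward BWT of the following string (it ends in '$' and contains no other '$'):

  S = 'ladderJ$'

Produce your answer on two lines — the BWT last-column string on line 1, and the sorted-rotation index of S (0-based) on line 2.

All 8 rotations (rotation i = S[i:]+S[:i]):
  rot[0] = ladderJ$
  rot[1] = adderJ$l
  rot[2] = dderJ$la
  rot[3] = derJ$lad
  rot[4] = erJ$ladd
  rot[5] = rJ$ladde
  rot[6] = J$ladder
  rot[7] = $ladderJ
Sorted (with $ < everything):
  sorted[0] = $ladderJ  (last char: 'J')
  sorted[1] = J$ladder  (last char: 'r')
  sorted[2] = adderJ$l  (last char: 'l')
  sorted[3] = dderJ$la  (last char: 'a')
  sorted[4] = derJ$lad  (last char: 'd')
  sorted[5] = erJ$ladd  (last char: 'd')
  sorted[6] = ladderJ$  (last char: '$')
  sorted[7] = rJ$ladde  (last char: 'e')
Last column: Jrladd$e
Original string S is at sorted index 6

Answer: Jrladd$e
6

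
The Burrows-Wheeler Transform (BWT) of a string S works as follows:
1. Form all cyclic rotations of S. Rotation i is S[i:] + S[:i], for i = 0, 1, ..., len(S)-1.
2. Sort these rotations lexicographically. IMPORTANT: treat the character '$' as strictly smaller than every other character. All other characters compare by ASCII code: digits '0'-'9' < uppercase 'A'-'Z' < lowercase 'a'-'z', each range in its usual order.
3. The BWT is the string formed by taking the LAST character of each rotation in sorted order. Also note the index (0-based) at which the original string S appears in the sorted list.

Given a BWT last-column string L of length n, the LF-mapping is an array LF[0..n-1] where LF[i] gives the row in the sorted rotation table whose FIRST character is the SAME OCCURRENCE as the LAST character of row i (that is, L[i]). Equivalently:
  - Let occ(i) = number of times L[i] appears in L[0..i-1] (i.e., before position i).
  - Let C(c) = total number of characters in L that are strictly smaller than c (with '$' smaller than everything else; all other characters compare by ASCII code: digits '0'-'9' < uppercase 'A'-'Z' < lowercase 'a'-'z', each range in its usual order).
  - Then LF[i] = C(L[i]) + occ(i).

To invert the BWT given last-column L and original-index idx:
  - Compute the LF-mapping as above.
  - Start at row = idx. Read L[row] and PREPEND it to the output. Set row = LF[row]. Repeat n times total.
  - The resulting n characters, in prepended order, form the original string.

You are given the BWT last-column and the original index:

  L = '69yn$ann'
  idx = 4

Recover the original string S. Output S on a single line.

LF mapping: 1 2 7 4 0 3 5 6
Walk LF starting at row 4, prepending L[row]:
  step 1: row=4, L[4]='$', prepend. Next row=LF[4]=0
  step 2: row=0, L[0]='6', prepend. Next row=LF[0]=1
  step 3: row=1, L[1]='9', prepend. Next row=LF[1]=2
  step 4: row=2, L[2]='y', prepend. Next row=LF[2]=7
  step 5: row=7, L[7]='n', prepend. Next row=LF[7]=6
  step 6: row=6, L[6]='n', prepend. Next row=LF[6]=5
  step 7: row=5, L[5]='a', prepend. Next row=LF[5]=3
  step 8: row=3, L[3]='n', prepend. Next row=LF[3]=4
Reversed output: nanny96$

Answer: nanny96$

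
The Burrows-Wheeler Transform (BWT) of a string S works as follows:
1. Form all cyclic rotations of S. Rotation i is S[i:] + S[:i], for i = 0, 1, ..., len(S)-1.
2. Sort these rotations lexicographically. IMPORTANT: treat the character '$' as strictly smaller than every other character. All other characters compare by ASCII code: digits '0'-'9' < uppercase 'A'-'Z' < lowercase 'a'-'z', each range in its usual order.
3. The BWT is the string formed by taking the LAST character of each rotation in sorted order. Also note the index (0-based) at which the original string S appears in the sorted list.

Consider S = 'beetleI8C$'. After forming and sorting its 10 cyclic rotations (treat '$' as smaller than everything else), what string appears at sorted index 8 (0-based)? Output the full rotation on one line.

Answer: leI8C$beet

Derivation:
All 10 rotations (rotation i = S[i:]+S[:i]):
  rot[0] = beetleI8C$
  rot[1] = eetleI8C$b
  rot[2] = etleI8C$be
  rot[3] = tleI8C$bee
  rot[4] = leI8C$beet
  rot[5] = eI8C$beetl
  rot[6] = I8C$beetle
  rot[7] = 8C$beetleI
  rot[8] = C$beetleI8
  rot[9] = $beetleI8C
Sorted (with $ < everything):
  sorted[0] = $beetleI8C
  sorted[1] = 8C$beetleI
  sorted[2] = C$beetleI8
  sorted[3] = I8C$beetle
  sorted[4] = beetleI8C$
  sorted[5] = eI8C$beetl
  sorted[6] = eetleI8C$b
  sorted[7] = etleI8C$be
  sorted[8] = leI8C$beet
  sorted[9] = tleI8C$bee
sorted[8] = leI8C$beet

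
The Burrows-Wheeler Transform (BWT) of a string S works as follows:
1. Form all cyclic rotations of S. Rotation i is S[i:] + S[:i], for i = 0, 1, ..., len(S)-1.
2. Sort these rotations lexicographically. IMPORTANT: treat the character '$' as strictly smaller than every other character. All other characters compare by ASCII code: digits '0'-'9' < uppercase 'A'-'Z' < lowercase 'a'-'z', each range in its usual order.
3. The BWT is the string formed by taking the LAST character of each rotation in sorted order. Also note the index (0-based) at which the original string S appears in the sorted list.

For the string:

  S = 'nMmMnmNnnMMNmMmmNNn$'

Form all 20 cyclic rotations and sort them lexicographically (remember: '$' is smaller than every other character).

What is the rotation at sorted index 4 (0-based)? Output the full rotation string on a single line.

All 20 rotations (rotation i = S[i:]+S[:i]):
  rot[0] = nMmMnmNnnMMNmMmmNNn$
  rot[1] = MmMnmNnnMMNmMmmNNn$n
  rot[2] = mMnmNnnMMNmMmmNNn$nM
  rot[3] = MnmNnnMMNmMmmNNn$nMm
  rot[4] = nmNnnMMNmMmmNNn$nMmM
  rot[5] = mNnnMMNmMmmNNn$nMmMn
  rot[6] = NnnMMNmMmmNNn$nMmMnm
  rot[7] = nnMMNmMmmNNn$nMmMnmN
  rot[8] = nMMNmMmmNNn$nMmMnmNn
  rot[9] = MMNmMmmNNn$nMmMnmNnn
  rot[10] = MNmMmmNNn$nMmMnmNnnM
  rot[11] = NmMmmNNn$nMmMnmNnnMM
  rot[12] = mMmmNNn$nMmMnmNnnMMN
  rot[13] = MmmNNn$nMmMnmNnnMMNm
  rot[14] = mmNNn$nMmMnmNnnMMNmM
  rot[15] = mNNn$nMmMnmNnnMMNmMm
  rot[16] = NNn$nMmMnmNnnMMNmMmm
  rot[17] = Nn$nMmMnmNnnMMNmMmmN
  rot[18] = n$nMmMnmNnnMMNmMmmNN
  rot[19] = $nMmMnmNnnMMNmMmmNNn
Sorted (with $ < everything):
  sorted[0] = $nMmMnmNnnMMNmMmmNNn
  sorted[1] = MMNmMmmNNn$nMmMnmNnn
  sorted[2] = MNmMmmNNn$nMmMnmNnnM
  sorted[3] = MmMnmNnnMMNmMmmNNn$n
  sorted[4] = MmmNNn$nMmMnmNnnMMNm
  sorted[5] = MnmNnnMMNmMmmNNn$nMm
  sorted[6] = NNn$nMmMnmNnnMMNmMmm
  sorted[7] = NmMmmNNn$nMmMnmNnnMM
  sorted[8] = Nn$nMmMnmNnnMMNmMmmN
  sorted[9] = NnnMMNmMmmNNn$nMmMnm
  sorted[10] = mMmmNNn$nMmMnmNnnMMN
  sorted[11] = mMnmNnnMMNmMmmNNn$nM
  sorted[12] = mNNn$nMmMnmNnnMMNmMm
  sorted[13] = mNnnMMNmMmmNNn$nMmMn
  sorted[14] = mmNNn$nMmMnmNnnMMNmM
  sorted[15] = n$nMmMnmNnnMMNmMmmNN
  sorted[16] = nMMNmMmmNNn$nMmMnmNn
  sorted[17] = nMmMnmNnnMMNmMmmNNn$
  sorted[18] = nmNnnMMNmMmmNNn$nMmM
  sorted[19] = nnMMNmMmmNNn$nMmMnmN
sorted[4] = MmmNNn$nMmMnmNnnMMNm

Answer: MmmNNn$nMmMnmNnnMMNm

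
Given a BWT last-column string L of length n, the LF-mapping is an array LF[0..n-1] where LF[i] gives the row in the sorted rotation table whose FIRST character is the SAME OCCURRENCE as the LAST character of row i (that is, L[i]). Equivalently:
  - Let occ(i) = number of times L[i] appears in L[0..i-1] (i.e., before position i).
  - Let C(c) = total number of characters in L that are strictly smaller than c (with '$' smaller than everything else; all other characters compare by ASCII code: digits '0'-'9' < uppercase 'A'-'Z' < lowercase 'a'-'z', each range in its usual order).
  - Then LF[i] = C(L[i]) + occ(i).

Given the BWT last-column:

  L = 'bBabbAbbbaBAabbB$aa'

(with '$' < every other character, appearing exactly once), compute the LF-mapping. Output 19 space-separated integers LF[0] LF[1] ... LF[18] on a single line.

Char counts: '$':1, 'A':2, 'B':3, 'a':5, 'b':8
C (first-col start): C('$')=0, C('A')=1, C('B')=3, C('a')=6, C('b')=11
L[0]='b': occ=0, LF[0]=C('b')+0=11+0=11
L[1]='B': occ=0, LF[1]=C('B')+0=3+0=3
L[2]='a': occ=0, LF[2]=C('a')+0=6+0=6
L[3]='b': occ=1, LF[3]=C('b')+1=11+1=12
L[4]='b': occ=2, LF[4]=C('b')+2=11+2=13
L[5]='A': occ=0, LF[5]=C('A')+0=1+0=1
L[6]='b': occ=3, LF[6]=C('b')+3=11+3=14
L[7]='b': occ=4, LF[7]=C('b')+4=11+4=15
L[8]='b': occ=5, LF[8]=C('b')+5=11+5=16
L[9]='a': occ=1, LF[9]=C('a')+1=6+1=7
L[10]='B': occ=1, LF[10]=C('B')+1=3+1=4
L[11]='A': occ=1, LF[11]=C('A')+1=1+1=2
L[12]='a': occ=2, LF[12]=C('a')+2=6+2=8
L[13]='b': occ=6, LF[13]=C('b')+6=11+6=17
L[14]='b': occ=7, LF[14]=C('b')+7=11+7=18
L[15]='B': occ=2, LF[15]=C('B')+2=3+2=5
L[16]='$': occ=0, LF[16]=C('$')+0=0+0=0
L[17]='a': occ=3, LF[17]=C('a')+3=6+3=9
L[18]='a': occ=4, LF[18]=C('a')+4=6+4=10

Answer: 11 3 6 12 13 1 14 15 16 7 4 2 8 17 18 5 0 9 10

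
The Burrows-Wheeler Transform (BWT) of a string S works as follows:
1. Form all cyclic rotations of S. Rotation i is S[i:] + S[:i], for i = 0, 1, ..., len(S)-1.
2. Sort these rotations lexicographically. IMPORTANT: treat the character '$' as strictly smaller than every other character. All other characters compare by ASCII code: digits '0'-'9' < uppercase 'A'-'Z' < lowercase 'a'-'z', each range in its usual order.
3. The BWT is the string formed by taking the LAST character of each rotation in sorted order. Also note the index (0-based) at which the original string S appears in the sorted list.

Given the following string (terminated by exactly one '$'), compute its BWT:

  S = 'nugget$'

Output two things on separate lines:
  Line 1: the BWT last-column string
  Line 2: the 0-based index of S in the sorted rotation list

All 7 rotations (rotation i = S[i:]+S[:i]):
  rot[0] = nugget$
  rot[1] = ugget$n
  rot[2] = gget$nu
  rot[3] = get$nug
  rot[4] = et$nugg
  rot[5] = t$nugge
  rot[6] = $nugget
Sorted (with $ < everything):
  sorted[0] = $nugget  (last char: 't')
  sorted[1] = et$nugg  (last char: 'g')
  sorted[2] = get$nug  (last char: 'g')
  sorted[3] = gget$nu  (last char: 'u')
  sorted[4] = nugget$  (last char: '$')
  sorted[5] = t$nugge  (last char: 'e')
  sorted[6] = ugget$n  (last char: 'n')
Last column: tggu$en
Original string S is at sorted index 4

Answer: tggu$en
4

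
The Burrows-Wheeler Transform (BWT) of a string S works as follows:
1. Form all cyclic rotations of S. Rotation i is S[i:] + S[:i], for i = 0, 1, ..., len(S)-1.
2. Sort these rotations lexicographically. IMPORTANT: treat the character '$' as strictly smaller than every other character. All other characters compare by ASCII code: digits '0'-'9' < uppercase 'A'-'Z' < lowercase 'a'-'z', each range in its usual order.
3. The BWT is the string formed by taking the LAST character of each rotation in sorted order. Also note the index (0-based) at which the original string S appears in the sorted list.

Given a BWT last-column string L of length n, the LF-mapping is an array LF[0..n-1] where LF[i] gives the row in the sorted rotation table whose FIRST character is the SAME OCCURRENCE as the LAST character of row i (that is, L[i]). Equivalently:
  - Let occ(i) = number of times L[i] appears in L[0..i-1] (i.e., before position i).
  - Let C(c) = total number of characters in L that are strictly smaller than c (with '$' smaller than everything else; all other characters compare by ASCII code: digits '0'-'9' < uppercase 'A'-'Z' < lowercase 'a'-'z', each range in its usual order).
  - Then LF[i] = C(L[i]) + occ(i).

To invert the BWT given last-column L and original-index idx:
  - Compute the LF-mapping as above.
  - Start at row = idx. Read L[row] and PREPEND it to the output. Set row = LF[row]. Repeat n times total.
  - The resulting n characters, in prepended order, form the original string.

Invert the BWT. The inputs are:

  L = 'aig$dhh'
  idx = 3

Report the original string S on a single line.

LF mapping: 1 6 3 0 2 4 5
Walk LF starting at row 3, prepending L[row]:
  step 1: row=3, L[3]='$', prepend. Next row=LF[3]=0
  step 2: row=0, L[0]='a', prepend. Next row=LF[0]=1
  step 3: row=1, L[1]='i', prepend. Next row=LF[1]=6
  step 4: row=6, L[6]='h', prepend. Next row=LF[6]=5
  step 5: row=5, L[5]='h', prepend. Next row=LF[5]=4
  step 6: row=4, L[4]='d', prepend. Next row=LF[4]=2
  step 7: row=2, L[2]='g', prepend. Next row=LF[2]=3
Reversed output: gdhhia$

Answer: gdhhia$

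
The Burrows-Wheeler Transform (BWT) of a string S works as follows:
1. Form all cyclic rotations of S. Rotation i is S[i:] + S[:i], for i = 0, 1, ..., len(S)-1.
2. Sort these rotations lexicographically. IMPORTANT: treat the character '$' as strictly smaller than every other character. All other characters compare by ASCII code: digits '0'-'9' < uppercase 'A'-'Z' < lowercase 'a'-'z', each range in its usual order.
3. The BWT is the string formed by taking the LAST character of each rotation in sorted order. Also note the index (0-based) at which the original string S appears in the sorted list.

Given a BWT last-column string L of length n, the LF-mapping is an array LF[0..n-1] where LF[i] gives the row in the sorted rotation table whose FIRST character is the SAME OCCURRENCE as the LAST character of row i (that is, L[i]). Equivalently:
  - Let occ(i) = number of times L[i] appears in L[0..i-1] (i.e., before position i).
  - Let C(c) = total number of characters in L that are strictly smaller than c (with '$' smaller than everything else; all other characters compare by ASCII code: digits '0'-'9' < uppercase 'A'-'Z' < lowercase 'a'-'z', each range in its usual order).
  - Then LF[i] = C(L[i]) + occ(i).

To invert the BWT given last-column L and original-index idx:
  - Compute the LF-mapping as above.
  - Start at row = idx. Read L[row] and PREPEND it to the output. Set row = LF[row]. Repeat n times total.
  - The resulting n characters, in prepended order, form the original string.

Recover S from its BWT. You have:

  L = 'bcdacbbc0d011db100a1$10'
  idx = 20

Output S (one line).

LF mapping: 13 17 20 11 18 14 15 19 1 21 2 6 7 22 16 8 3 4 12 9 0 10 5
Walk LF starting at row 20, prepending L[row]:
  step 1: row=20, L[20]='$', prepend. Next row=LF[20]=0
  step 2: row=0, L[0]='b', prepend. Next row=LF[0]=13
  step 3: row=13, L[13]='d', prepend. Next row=LF[13]=22
  step 4: row=22, L[22]='0', prepend. Next row=LF[22]=5
  step 5: row=5, L[5]='b', prepend. Next row=LF[5]=14
  step 6: row=14, L[14]='b', prepend. Next row=LF[14]=16
  step 7: row=16, L[16]='0', prepend. Next row=LF[16]=3
  step 8: row=3, L[3]='a', prepend. Next row=LF[3]=11
  step 9: row=11, L[11]='1', prepend. Next row=LF[11]=6
  step 10: row=6, L[6]='b', prepend. Next row=LF[6]=15
  step 11: row=15, L[15]='1', prepend. Next row=LF[15]=8
  step 12: row=8, L[8]='0', prepend. Next row=LF[8]=1
  step 13: row=1, L[1]='c', prepend. Next row=LF[1]=17
  step 14: row=17, L[17]='0', prepend. Next row=LF[17]=4
  step 15: row=4, L[4]='c', prepend. Next row=LF[4]=18
  step 16: row=18, L[18]='a', prepend. Next row=LF[18]=12
  step 17: row=12, L[12]='1', prepend. Next row=LF[12]=7
  step 18: row=7, L[7]='c', prepend. Next row=LF[7]=19
  step 19: row=19, L[19]='1', prepend. Next row=LF[19]=9
  step 20: row=9, L[9]='d', prepend. Next row=LF[9]=21
  step 21: row=21, L[21]='1', prepend. Next row=LF[21]=10
  step 22: row=10, L[10]='0', prepend. Next row=LF[10]=2
  step 23: row=2, L[2]='d', prepend. Next row=LF[2]=20
Reversed output: d01d1c1ac0c01b1a0bb0db$

Answer: d01d1c1ac0c01b1a0bb0db$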